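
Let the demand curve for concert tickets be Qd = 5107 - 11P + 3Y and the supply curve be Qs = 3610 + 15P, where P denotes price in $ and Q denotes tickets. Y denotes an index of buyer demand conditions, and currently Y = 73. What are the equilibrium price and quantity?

With Y = 73, demand is Qd = 5326 - 11P.
The market clears where 5326 - 11P = 3610 + 15P. Rearranging, 26P = 1716, hence P* = 66.
Then Q* = 5326 - 11(66) = 4600.

P* = 66, Q* = 4600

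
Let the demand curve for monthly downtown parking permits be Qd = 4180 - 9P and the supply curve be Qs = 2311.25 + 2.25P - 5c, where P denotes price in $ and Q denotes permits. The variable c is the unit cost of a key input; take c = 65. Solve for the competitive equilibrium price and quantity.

P* = 195, Q* = 2425

With c = 65, supply is Qs = 1986.25 + 2.25P.
At equilibrium Qd = Qs, so 4180 - 9P = 1986.25 + 2.25P; collecting terms, 2193.75 = 11.25P and P* = 195.
From the demand curve, Q* = 4180 - 9(195) = 2425.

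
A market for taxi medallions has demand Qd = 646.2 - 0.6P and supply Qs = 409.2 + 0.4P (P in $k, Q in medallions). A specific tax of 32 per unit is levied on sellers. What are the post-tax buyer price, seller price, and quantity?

P_b = 249.8, P_s = 217.8, Q = 496.32

The tax drives a wedge P_b - P_s = 32. Substituting P_s = P_b - 32 into supply: Qs = 396.4 + 0.4P_b.
Market clearing requires 646.2 - 0.6P_b = 396.4 + 0.4P_b; hence 249.8 = P_b and P_b = 249.8.
Then P_s = 249.8 - 32 = 217.8 and Q = 646.2 - 0.6(249.8) = 496.32.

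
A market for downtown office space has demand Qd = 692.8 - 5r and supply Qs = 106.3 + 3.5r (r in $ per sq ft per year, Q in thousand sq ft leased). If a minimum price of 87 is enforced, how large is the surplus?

Evaluating both curves at the floor price 87 gives Qd = 257.8, Qs = 410.8.
Surplus = Qs - Qd = 410.8 - 257.8 = 153.

Surplus = 153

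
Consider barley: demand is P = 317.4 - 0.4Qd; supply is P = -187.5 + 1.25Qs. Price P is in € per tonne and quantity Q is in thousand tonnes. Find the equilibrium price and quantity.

P* = 195, Q* = 306

In direct form, Qd = 793.5 - 2.5P and Qs = 150 + 0.8P.
At equilibrium Qd = Qs, so 793.5 - 2.5P = 150 + 0.8P; collecting terms, 643.5 = 3.3P and P* = 195.
Then Q* = 793.5 - 2.5(195) = 306.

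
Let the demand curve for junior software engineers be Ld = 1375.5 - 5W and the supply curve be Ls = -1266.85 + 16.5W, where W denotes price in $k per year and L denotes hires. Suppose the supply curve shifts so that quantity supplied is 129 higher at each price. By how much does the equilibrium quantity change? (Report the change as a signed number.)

ΔL = 30

Equating demand and supply, 1375.5 - 5W = -1266.85 + 16.5W gives 21.5W = 2642.35, so W* = 122.9.
Plugging W* into demand: L* = 1375.5 - 5(122.9) = 761.
After the shift, supply is Ls = -1137.85 + 16.5W.
New equilibrium: 2513.35 = 21.5W, so W = 116.9 and L = 791.
ΔL = 791 - 761 = 30.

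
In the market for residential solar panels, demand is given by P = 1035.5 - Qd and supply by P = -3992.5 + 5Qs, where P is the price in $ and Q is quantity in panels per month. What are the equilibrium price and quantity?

P* = 197.5, Q* = 838

Inverting to quantity form: Qd = 1035.5 - P and Qs = 798.5 + 0.2P.
The market clears where 1035.5 - P = 798.5 + 0.2P. Rearranging, 1.2P = 237, hence P* = 197.5.
Plugging P* into demand: Q* = 1035.5 - 197.5 = 838.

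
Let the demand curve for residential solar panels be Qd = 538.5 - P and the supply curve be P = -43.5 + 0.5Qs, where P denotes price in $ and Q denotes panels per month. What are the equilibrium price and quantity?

P* = 150.5, Q* = 388

Inverting to quantity form: Qs = 87 + 2P.
At equilibrium Qd = Qs, so 538.5 - P = 87 + 2P; collecting terms, 451.5 = 3P and P* = 150.5.
Then Q* = 538.5 - 150.5 = 388.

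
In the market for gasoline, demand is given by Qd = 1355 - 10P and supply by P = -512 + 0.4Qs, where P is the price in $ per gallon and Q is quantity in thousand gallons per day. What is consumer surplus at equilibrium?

In direct form, Qs = 1280 + 2.5P.
Set Qd = Qs: 1355 - 10P = 1280 + 2.5P, so 75 = 12.5P and P* = 6.
Then Q* = 1355 - 10(6) = 1295.
Demand choke price (Qd = 0): P = 1355/10 = 135.5. Consumer surplus = ½ × (135.5 - 6) × 1295 = 83851.25.

Consumer surplus = 83851.25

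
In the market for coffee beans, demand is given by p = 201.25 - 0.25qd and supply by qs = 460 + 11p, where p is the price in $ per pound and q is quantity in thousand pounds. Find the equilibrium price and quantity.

p* = 23, q* = 713

Solving each curve for q: qd = 805 - 4p.
Set qd = qs: 805 - 4p = 460 + 11p, so 345 = 15p and p* = 23.
Plugging p* into demand: q* = 805 - 4(23) = 713.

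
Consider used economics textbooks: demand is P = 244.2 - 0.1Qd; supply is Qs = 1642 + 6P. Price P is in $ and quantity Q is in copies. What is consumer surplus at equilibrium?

In direct form, Qd = 2442 - 10P.
Set Qd = Qs: 2442 - 10P = 1642 + 6P, so 800 = 16P and P* = 50.
From the demand curve, Q* = 2442 - 10(50) = 1942.
Demand choke price (Qd = 0): P = 2442/10 = 244.2. Consumer surplus = ½ × (244.2 - 50) × 1942 = 188568.2.

Consumer surplus = 188568.2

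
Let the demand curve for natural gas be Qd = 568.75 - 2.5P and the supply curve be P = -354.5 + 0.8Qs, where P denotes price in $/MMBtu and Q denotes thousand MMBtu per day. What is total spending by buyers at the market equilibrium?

Solving each curve for Q: Qs = 443.125 + 1.25P.
At equilibrium Qd = Qs, so 568.75 - 2.5P = 443.125 + 1.25P; collecting terms, 125.625 = 3.75P and P* = 33.5.
Substitute back: Q* = 568.75 - 2.5(33.5) = 485.
Total spending by buyers = P* × Q* = 33.5 × 485 = 16247.5.

Total spending by buyers = 16247.5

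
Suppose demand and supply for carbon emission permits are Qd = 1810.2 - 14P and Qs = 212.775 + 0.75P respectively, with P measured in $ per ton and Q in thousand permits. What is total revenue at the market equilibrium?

Total revenue = 31840.2

Set Qd = Qs: 1810.2 - 14P = 212.775 + 0.75P, so 1597.425 = 14.75P and P* = 108.3.
Plugging P* into demand: Q* = 1810.2 - 14(108.3) = 294.
Total revenue = P* × Q* = 108.3 × 294 = 31840.2.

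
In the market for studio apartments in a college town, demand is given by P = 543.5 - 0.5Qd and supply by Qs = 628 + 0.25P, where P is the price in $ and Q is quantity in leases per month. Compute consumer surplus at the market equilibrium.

Consumer surplus = 115260.25

In direct form, Qd = 1087 - 2P.
Equating demand and supply, 1087 - 2P = 628 + 0.25P gives 2.25P = 459, so P* = 204.
Then Q* = 1087 - 2(204) = 679.
Demand choke price (Qd = 0): P = 1087/2 = 543.5. Consumer surplus = ½ × (543.5 - 204) × 679 = 115260.25.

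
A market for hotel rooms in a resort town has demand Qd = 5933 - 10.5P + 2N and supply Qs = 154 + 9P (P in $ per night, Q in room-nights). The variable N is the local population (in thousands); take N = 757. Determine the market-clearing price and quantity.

P* = 374, Q* = 3520

With N = 757, demand is Qd = 7447 - 10.5P.
At equilibrium Qd = Qs, so 7447 - 10.5P = 154 + 9P; collecting terms, 7293 = 19.5P and P* = 374.
Then Q* = 7447 - 10.5(374) = 3520.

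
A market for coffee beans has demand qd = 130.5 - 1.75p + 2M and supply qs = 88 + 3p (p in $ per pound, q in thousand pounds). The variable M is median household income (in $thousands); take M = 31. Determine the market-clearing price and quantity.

p* = 22, q* = 154

With M = 31, demand is qd = 192.5 - 1.75p.
Set qd = qs: 192.5 - 1.75p = 88 + 3p, so 104.5 = 4.75p and p* = 22.
Substitute back: q* = 192.5 - 1.75(22) = 154.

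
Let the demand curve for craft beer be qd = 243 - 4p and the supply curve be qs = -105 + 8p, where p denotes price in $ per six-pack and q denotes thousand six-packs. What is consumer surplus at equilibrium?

Consumer surplus = 2016.125

Set qd = qs: 243 - 4p = -105 + 8p, so 348 = 12p and p* = 29.
Then q* = 243 - 4(29) = 127.
Demand choke price (qd = 0): p = 243/4 = 60.75. Consumer surplus = ½ × (60.75 - 29) × 127 = 2016.125.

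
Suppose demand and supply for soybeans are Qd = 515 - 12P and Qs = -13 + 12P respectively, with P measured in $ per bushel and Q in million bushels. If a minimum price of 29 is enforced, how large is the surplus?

At P = 29: Qd = 167 and Qs = 335.
Surplus = Qs - Qd = 335 - 167 = 168.

Surplus = 168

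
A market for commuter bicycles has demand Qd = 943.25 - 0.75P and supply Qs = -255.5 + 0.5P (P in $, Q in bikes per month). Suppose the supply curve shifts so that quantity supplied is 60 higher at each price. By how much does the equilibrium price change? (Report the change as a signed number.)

ΔP = -48

At equilibrium Qd = Qs, so 943.25 - 0.75P = -255.5 + 0.5P; collecting terms, 1198.75 = 1.25P and P* = 959.
Then Q* = 943.25 - 0.75(959) = 224.
After the shift, supply is Qs = -195.5 + 0.5P.
Re-solving, 1.25P = 1138.75 gives P = 911 and Q = 260.
ΔP = 911 - 959 = -48.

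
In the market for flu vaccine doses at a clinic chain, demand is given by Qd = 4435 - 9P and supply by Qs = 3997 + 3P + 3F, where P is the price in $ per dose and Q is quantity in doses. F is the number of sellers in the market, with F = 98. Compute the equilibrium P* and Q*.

P* = 12, Q* = 4327

With F = 98, supply is Qs = 4291 + 3P.
At equilibrium Qd = Qs, so 4435 - 9P = 4291 + 3P; collecting terms, 144 = 12P and P* = 12.
Substitute back: Q* = 4435 - 9(12) = 4327.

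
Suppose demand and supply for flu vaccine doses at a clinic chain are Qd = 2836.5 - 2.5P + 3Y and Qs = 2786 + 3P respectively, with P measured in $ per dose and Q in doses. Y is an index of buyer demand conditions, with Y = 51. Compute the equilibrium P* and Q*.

P* = 37, Q* = 2897

With Y = 51, demand is Qd = 2989.5 - 2.5P.
Set Qd = Qs: 2989.5 - 2.5P = 2786 + 3P, so 203.5 = 5.5P and P* = 37.
Plugging P* into demand: Q* = 2989.5 - 2.5(37) = 2897.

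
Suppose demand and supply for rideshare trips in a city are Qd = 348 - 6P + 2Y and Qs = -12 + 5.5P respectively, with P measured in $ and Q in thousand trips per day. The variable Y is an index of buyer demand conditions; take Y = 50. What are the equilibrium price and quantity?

With Y = 50, demand is Qd = 448 - 6P.
The market clears where 448 - 6P = -12 + 5.5P. Rearranging, 11.5P = 460, hence P* = 40.
Substitute back: Q* = 448 - 6(40) = 208.

P* = 40, Q* = 208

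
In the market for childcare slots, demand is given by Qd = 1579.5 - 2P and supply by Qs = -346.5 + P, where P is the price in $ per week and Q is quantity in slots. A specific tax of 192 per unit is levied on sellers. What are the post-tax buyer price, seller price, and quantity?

P_b = 706, P_s = 514, Q = 167.5

Sellers keep P_s = P_b - 192 per unit, so supply in terms of the buyer price is Qs = -538.5 + P_b.
Set Qd = Qs: 1579.5 - 2P_b = -538.5 + P_b, so 2118 = 3P_b and P_b = 706.
Then P_s = 706 - 192 = 514 and Q = 1579.5 - 2(706) = 167.5.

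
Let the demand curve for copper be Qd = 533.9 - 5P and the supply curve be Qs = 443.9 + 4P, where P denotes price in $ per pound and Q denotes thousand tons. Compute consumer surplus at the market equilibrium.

Equating demand and supply, 533.9 - 5P = 443.9 + 4P gives 9P = 90, so P* = 10.
Substitute back: Q* = 533.9 - 5(10) = 483.9.
Demand choke price (Qd = 0): P = 533.9/5 = 106.78. Consumer surplus = ½ × (106.78 - 10) × 483.9 = 23415.921.

Consumer surplus = 23415.921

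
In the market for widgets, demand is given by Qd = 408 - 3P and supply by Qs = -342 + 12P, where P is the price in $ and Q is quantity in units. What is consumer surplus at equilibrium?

At equilibrium Qd = Qs, so 408 - 3P = -342 + 12P; collecting terms, 750 = 15P and P* = 50.
Plugging P* into demand: Q* = 408 - 3(50) = 258.
Demand choke price (Qd = 0): P = 408/3 = 136. Consumer surplus = ½ × (136 - 50) × 258 = 11094.

Consumer surplus = 11094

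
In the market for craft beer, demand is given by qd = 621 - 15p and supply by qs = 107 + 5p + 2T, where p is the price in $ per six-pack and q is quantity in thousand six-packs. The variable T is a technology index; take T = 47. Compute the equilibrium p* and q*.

With T = 47, supply is qs = 201 + 5p.
Equating demand and supply, 621 - 15p = 201 + 5p gives 20p = 420, so p* = 21.
Then q* = 621 - 15(21) = 306.

p* = 21, q* = 306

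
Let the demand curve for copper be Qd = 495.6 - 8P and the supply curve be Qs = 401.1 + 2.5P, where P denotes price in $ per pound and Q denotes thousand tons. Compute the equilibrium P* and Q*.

Set Qd = Qs: 495.6 - 8P = 401.1 + 2.5P, so 94.5 = 10.5P and P* = 9.
Plugging P* into demand: Q* = 495.6 - 8(9) = 423.6.

P* = 9, Q* = 423.6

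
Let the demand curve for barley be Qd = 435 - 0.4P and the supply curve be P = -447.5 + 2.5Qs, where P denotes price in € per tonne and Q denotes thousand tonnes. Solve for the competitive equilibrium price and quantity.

In direct form, Qs = 179 + 0.4P.
Equating demand and supply, 435 - 0.4P = 179 + 0.4P gives 0.8P = 256, so P* = 320.
From the demand curve, Q* = 435 - 0.4(320) = 307.

P* = 320, Q* = 307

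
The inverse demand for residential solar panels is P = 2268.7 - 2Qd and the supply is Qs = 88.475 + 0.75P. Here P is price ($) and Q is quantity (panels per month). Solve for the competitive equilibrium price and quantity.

P* = 836.7, Q* = 716

In direct form, Qd = 1134.35 - 0.5P.
The market clears where 1134.35 - 0.5P = 88.475 + 0.75P. Rearranging, 1.25P = 1045.875, hence P* = 836.7.
Plugging P* into demand: Q* = 1134.35 - 0.5(836.7) = 716.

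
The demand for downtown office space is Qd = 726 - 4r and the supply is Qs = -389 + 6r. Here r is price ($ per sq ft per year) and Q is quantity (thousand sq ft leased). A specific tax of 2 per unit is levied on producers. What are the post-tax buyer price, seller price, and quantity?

r_b = 112.7, r_s = 110.7, Q = 275.2

The tax drives a wedge r_b - r_s = 2. Substituting r_s = r_b - 2 into supply: Qs = -401 + 6r_b.
Equate demand and the shifted supply: 726 - 4r_b = -401 + 6r_b, giving 10r_b = 1127, so r_b = 112.7.
Then r_s = 112.7 - 2 = 110.7 and Q = 726 - 4(112.7) = 275.2.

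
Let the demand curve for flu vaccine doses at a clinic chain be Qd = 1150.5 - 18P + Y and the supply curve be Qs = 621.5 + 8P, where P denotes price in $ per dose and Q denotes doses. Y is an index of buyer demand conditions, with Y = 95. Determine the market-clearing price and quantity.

With Y = 95, demand is Qd = 1245.5 - 18P.
Set Qd = Qs: 1245.5 - 18P = 621.5 + 8P, so 624 = 26P and P* = 24.
Substitute back: Q* = 1245.5 - 18(24) = 813.5.

P* = 24, Q* = 813.5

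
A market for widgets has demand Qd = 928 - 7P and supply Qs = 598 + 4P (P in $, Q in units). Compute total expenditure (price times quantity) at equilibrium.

Total expenditure = 21540

The market clears where 928 - 7P = 598 + 4P. Rearranging, 11P = 330, hence P* = 30.
Then Q* = 928 - 7(30) = 718.
Total expenditure = P* × Q* = 30 × 718 = 21540.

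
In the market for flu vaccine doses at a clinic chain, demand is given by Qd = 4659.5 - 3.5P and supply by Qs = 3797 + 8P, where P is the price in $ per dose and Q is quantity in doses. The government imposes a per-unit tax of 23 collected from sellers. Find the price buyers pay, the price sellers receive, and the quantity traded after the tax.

Sellers keep P_s = P_b - 23 per unit, so supply in terms of the buyer price is Qs = 3613 + 8P_b.
Set Qd = Qs: 4659.5 - 3.5P_b = 3613 + 8P_b, so 1046.5 = 11.5P_b and P_b = 91.
Then P_s = 91 - 23 = 68 and Q = 4659.5 - 3.5(91) = 4341.

P_b = 91, P_s = 68, Q = 4341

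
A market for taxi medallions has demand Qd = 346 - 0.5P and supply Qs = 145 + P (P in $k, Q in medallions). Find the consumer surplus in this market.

Consumer surplus = 77841

Set Qd = Qs: 346 - 0.5P = 145 + P, so 201 = 1.5P and P* = 134.
From the demand curve, Q* = 346 - 0.5(134) = 279.
Demand choke price (Qd = 0): P = 346/0.5 = 692. Consumer surplus = ½ × (692 - 134) × 279 = 77841.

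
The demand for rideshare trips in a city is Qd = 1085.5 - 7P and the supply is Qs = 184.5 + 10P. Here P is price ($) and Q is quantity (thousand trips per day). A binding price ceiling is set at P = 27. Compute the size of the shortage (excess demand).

Evaluating both curves at the ceiling price 27 gives Qd = 896.5, Qs = 454.5.
Shortage = Qd - Qs = 896.5 - 454.5 = 442.

Shortage = 442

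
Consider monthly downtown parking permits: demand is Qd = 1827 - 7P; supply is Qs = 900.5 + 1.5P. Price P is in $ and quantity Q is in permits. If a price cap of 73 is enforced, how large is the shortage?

With P fixed at 73, quantity demanded is 1316 and quantity supplied is 1010.
Shortage = Qd - Qs = 1316 - 1010 = 306.

Shortage = 306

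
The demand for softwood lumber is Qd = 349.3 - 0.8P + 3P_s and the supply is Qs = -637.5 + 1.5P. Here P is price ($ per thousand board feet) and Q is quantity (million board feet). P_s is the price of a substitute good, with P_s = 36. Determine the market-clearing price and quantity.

With P_s = 36, demand is Qd = 457.3 - 0.8P.
Equating demand and supply, 457.3 - 0.8P = -637.5 + 1.5P gives 2.3P = 1094.8, so P* = 476.
Then Q* = 457.3 - 0.8(476) = 76.5.

P* = 476, Q* = 76.5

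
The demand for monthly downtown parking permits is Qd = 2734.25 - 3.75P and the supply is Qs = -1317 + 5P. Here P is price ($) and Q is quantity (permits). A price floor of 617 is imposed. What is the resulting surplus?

With P fixed at 617, quantity demanded is 420.5 and quantity supplied is 1768.
Surplus = Qs - Qd = 1768 - 420.5 = 1347.5.

Surplus = 1347.5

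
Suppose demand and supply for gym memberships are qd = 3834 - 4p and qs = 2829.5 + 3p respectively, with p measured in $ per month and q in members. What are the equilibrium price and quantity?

p* = 143.5, q* = 3260

Equating demand and supply, 3834 - 4p = 2829.5 + 3p gives 7p = 1004.5, so p* = 143.5.
From the demand curve, q* = 3834 - 4(143.5) = 3260.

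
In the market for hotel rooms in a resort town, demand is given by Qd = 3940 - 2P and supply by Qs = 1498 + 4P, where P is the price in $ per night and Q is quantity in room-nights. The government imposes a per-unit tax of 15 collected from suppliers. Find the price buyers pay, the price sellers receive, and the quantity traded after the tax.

P_b = 417, P_s = 402, Q = 3106

The tax drives a wedge P_b - P_s = 15. Substituting P_s = P_b - 15 into supply: Qs = 1438 + 4P_b.
Set Qd = Qs: 3940 - 2P_b = 1438 + 4P_b, so 2502 = 6P_b and P_b = 417.
Then P_s = 417 - 15 = 402 and Q = 3940 - 2(417) = 3106.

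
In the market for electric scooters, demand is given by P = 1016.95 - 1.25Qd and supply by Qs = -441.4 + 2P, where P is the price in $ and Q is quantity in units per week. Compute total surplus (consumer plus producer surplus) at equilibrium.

Total surplus = 181146.875

Inverting to quantity form: Qd = 813.56 - 0.8P.
At equilibrium Qd = Qs, so 813.56 - 0.8P = -441.4 + 2P; collecting terms, 1254.96 = 2.8P and P* = 448.2.
From the demand curve, Q* = 813.56 - 0.8(448.2) = 455.
Demand choke price = 1016.95; supply choke price = 220.7. CS = ½(1016.95 - 448.2)(455) = 129390.625; PS = ½(448.2 - 220.7)(455) = 51756.25. Total surplus = 181146.875.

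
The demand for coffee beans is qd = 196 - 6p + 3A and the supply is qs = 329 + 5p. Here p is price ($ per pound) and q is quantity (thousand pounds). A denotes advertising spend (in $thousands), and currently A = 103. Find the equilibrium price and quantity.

With A = 103, demand is qd = 505 - 6p.
The market clears where 505 - 6p = 329 + 5p. Rearranging, 11p = 176, hence p* = 16.
Plugging p* into demand: q* = 505 - 6(16) = 409.

p* = 16, q* = 409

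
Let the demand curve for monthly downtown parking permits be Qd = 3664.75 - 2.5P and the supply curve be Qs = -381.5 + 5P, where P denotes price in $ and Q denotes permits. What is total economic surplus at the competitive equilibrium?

Total surplus = 1609156.8

At equilibrium Qd = Qs, so 3664.75 - 2.5P = -381.5 + 5P; collecting terms, 4046.25 = 7.5P and P* = 539.5.
Substitute back: Q* = 3664.75 - 2.5(539.5) = 2316.
Demand choke price = 1465.9; supply choke price = 76.3. CS = ½(1465.9 - 539.5)(2316) = 1072771.2; PS = ½(539.5 - 76.3)(2316) = 536385.6. Total surplus = 1609156.8.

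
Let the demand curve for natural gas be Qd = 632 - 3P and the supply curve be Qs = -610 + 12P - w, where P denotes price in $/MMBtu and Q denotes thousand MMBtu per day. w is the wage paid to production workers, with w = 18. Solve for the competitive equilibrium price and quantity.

With w = 18, supply is Qs = -628 + 12P.
Equating demand and supply, 632 - 3P = -628 + 12P gives 15P = 1260, so P* = 84.
Substitute back: Q* = 632 - 3(84) = 380.

P* = 84, Q* = 380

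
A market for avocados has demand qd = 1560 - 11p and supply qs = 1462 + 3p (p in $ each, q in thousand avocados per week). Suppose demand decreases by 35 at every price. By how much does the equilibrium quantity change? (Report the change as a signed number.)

Δq = -7.5

The market clears where 1560 - 11p = 1462 + 3p. Rearranging, 14p = 98, hence p* = 7.
Then q* = 1560 - 11(7) = 1483.
After the shift, demand is qd = 1525 - 11p.
Re-solving, 14p = 63 gives p = 4.5 and q = 1475.5.
Δq = 1475.5 - 1483 = -7.5.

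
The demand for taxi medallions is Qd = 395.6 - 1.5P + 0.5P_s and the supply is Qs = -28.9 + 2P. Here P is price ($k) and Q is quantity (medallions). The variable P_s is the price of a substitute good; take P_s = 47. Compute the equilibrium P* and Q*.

P* = 128, Q* = 227.1

With P_s = 47, demand is Qd = 419.1 - 1.5P.
Set Qd = Qs: 419.1 - 1.5P = -28.9 + 2P, so 448 = 3.5P and P* = 128.
From the demand curve, Q* = 419.1 - 1.5(128) = 227.1.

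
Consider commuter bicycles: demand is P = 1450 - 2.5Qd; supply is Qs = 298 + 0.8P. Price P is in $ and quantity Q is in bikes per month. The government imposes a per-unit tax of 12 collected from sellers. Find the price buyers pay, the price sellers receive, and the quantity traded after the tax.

Inverting to quantity form: Qd = 580 - 0.4P.
The tax drives a wedge P_b - P_s = 12. Substituting P_s = P_b - 12 into supply: Qs = 288.4 + 0.8P_b.
Set Qd = Qs: 580 - 0.4P_b = 288.4 + 0.8P_b, so 291.6 = 1.2P_b and P_b = 243.
Then P_s = 243 - 12 = 231 and Q = 580 - 0.4(243) = 482.8.

P_b = 243, P_s = 231, Q = 482.8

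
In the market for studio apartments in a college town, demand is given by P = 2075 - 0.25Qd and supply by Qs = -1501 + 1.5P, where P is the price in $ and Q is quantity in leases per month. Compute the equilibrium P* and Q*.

P* = 1782, Q* = 1172

Inverting to quantity form: Qd = 8300 - 4P.
At equilibrium Qd = Qs, so 8300 - 4P = -1501 + 1.5P; collecting terms, 9801 = 5.5P and P* = 1782.
From the demand curve, Q* = 8300 - 4(1782) = 1172.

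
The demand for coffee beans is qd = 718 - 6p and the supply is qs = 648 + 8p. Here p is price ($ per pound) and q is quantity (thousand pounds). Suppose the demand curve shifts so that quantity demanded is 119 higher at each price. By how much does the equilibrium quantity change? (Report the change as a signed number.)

Equating demand and supply, 718 - 6p = 648 + 8p gives 14p = 70, so p* = 5.
Then q* = 718 - 6(5) = 688.
After the shift, demand is qd = 837 - 6p.
The new intersection has 189 = 14p, i.e. p = 13.5, q = 756.
Δq = 756 - 688 = 68.

Δq = 68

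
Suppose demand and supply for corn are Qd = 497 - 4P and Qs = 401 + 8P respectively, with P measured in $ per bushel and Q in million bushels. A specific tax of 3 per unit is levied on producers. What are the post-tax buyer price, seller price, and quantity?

Producers keep P_s = P_b - 3 per unit, so supply in terms of the buyer price is Qs = 377 + 8P_b.
Equate demand and the shifted supply: 497 - 4P_b = 377 + 8P_b, giving 12P_b = 120, so P_b = 10.
So P_s = 7 and the quantity traded is Q = 497 - 4(10) = 457.

P_b = 10, P_s = 7, Q = 457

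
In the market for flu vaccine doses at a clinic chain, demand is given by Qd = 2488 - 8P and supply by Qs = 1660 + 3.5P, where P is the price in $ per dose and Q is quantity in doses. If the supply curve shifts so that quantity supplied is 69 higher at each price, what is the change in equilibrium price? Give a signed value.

ΔP = -6

Equating demand and supply, 2488 - 8P = 1660 + 3.5P gives 11.5P = 828, so P* = 72.
From the demand curve, Q* = 2488 - 8(72) = 1912.
After the shift, supply is Qs = 1729 + 3.5P.
The new intersection has 759 = 11.5P, i.e. P = 66, Q = 1960.
ΔP = 66 - 72 = -6.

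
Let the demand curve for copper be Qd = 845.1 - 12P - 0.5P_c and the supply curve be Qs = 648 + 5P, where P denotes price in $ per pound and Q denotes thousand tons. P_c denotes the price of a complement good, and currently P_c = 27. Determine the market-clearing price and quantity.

P* = 10.8, Q* = 702

With P_c = 27, demand is Qd = 831.6 - 12P.
At equilibrium Qd = Qs, so 831.6 - 12P = 648 + 5P; collecting terms, 183.6 = 17P and P* = 10.8.
Then Q* = 831.6 - 12(10.8) = 702.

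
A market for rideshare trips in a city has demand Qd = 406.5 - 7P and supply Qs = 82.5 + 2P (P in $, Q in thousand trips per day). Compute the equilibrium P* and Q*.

P* = 36, Q* = 154.5

Set Qd = Qs: 406.5 - 7P = 82.5 + 2P, so 324 = 9P and P* = 36.
Then Q* = 406.5 - 7(36) = 154.5.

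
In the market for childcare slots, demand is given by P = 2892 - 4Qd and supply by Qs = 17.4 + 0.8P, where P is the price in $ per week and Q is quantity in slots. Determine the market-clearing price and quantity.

P* = 672, Q* = 555

Solving each curve for Q: Qd = 723 - 0.25P.
Equating demand and supply, 723 - 0.25P = 17.4 + 0.8P gives 1.05P = 705.6, so P* = 672.
Then Q* = 723 - 0.25(672) = 555.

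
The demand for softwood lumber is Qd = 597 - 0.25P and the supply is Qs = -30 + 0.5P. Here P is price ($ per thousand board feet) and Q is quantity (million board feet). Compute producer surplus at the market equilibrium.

Producer surplus = 150544

Set Qd = Qs: 597 - 0.25P = -30 + 0.5P, so 627 = 0.75P and P* = 836.
From the demand curve, Q* = 597 - 0.25(836) = 388.
Supply choke price (Qs = 0): P = 60. Producer surplus = ½ × (836 - 60) × 388 = 150544.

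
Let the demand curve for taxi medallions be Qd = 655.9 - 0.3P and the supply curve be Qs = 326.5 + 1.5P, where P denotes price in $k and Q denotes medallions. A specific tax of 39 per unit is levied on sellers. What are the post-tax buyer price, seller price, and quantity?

P_b = 215.5, P_s = 176.5, Q = 591.25

Sellers keep P_s = P_b - 39 per unit, so supply in terms of the buyer price is Qs = 268 + 1.5P_b.
Market clearing requires 655.9 - 0.3P_b = 268 + 1.5P_b; hence 387.9 = 1.8P_b and P_b = 215.5.
So P_s = 176.5 and the quantity traded is Q = 655.9 - 0.3(215.5) = 591.25.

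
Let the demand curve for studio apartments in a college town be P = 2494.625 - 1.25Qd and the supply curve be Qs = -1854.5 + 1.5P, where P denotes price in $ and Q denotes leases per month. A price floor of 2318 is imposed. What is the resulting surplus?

Rewriting in direct form: Qd = 1995.7 - 0.8P.
At P = 2318: Qd = 141.3 and Qs = 1622.5.
Surplus = Qs - Qd = 1622.5 - 141.3 = 1481.2.

Surplus = 1481.2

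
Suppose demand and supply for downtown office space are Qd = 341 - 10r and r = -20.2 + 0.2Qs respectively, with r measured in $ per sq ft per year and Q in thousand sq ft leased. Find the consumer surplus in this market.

Rewriting in direct form: Qs = 101 + 5r.
Equating demand and supply, 341 - 10r = 101 + 5r gives 15r = 240, so r* = 16.
From the demand curve, Q* = 341 - 10(16) = 181.
Demand choke price (Qd = 0): r = 341/10 = 34.1. Consumer surplus = ½ × (34.1 - 16) × 181 = 1638.05.

Consumer surplus = 1638.05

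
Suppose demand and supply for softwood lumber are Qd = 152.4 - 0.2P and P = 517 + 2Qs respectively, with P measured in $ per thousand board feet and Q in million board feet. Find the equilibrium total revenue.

In direct form, Qs = -258.5 + 0.5P.
At equilibrium Qd = Qs, so 152.4 - 0.2P = -258.5 + 0.5P; collecting terms, 410.9 = 0.7P and P* = 587.
Plugging P* into demand: Q* = 152.4 - 0.2(587) = 35.
Total revenue = P* × Q* = 587 × 35 = 20545.

Total revenue = 20545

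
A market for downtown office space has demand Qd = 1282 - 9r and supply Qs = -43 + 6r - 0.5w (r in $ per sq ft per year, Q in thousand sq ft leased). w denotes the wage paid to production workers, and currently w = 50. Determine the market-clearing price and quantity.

With w = 50, supply is Qs = -68 + 6r.
Equating demand and supply, 1282 - 9r = -68 + 6r gives 15r = 1350, so r* = 90.
From the demand curve, Q* = 1282 - 9(90) = 472.

r* = 90, Q* = 472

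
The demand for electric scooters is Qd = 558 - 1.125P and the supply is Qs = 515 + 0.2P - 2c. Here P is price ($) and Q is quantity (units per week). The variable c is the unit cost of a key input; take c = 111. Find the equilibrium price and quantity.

With c = 111, supply is Qs = 293 + 0.2P.
The market clears where 558 - 1.125P = 293 + 0.2P. Rearranging, 1.325P = 265, hence P* = 200.
Plugging P* into demand: Q* = 558 - 1.125(200) = 333.

P* = 200, Q* = 333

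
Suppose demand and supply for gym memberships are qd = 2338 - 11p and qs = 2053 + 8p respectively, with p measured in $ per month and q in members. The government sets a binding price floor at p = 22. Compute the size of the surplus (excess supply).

Evaluating both curves at the floor price 22 gives qd = 2096, qs = 2229.
Surplus = qs - qd = 2229 - 2096 = 133.

Surplus = 133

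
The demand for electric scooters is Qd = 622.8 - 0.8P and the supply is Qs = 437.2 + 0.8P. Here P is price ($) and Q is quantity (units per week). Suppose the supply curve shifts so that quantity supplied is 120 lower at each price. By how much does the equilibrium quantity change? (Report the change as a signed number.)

The market clears where 622.8 - 0.8P = 437.2 + 0.8P. Rearranging, 1.6P = 185.6, hence P* = 116.
Plugging P* into demand: Q* = 622.8 - 0.8(116) = 530.
After the shift, supply is Qs = 317.2 + 0.8P.
Re-solving, 1.6P = 305.6 gives P = 191 and Q = 470.
ΔQ = 470 - 530 = -60.

ΔQ = -60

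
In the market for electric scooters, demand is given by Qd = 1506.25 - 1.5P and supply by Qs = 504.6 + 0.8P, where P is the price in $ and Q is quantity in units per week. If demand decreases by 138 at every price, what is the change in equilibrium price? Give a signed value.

ΔP = -60

Equating demand and supply, 1506.25 - 1.5P = 504.6 + 0.8P gives 2.3P = 1001.65, so P* = 435.5.
Substitute back: Q* = 1506.25 - 1.5(435.5) = 853.
After the shift, demand is Qd = 1368.25 - 1.5P.
The new intersection has 863.65 = 2.3P, i.e. P = 375.5, Q = 805.
ΔP = 375.5 - 435.5 = -60.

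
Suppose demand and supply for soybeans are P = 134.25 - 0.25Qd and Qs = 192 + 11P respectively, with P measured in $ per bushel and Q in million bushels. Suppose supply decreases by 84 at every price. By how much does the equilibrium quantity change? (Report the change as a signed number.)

Rewriting in direct form: Qd = 537 - 4P.
The market clears where 537 - 4P = 192 + 11P. Rearranging, 15P = 345, hence P* = 23.
Plugging P* into demand: Q* = 537 - 4(23) = 445.
After the shift, supply is Qs = 108 + 11P.
The new intersection has 429 = 15P, i.e. P = 28.6, Q = 422.6.
ΔQ = 422.6 - 445 = -22.4.

ΔQ = -22.4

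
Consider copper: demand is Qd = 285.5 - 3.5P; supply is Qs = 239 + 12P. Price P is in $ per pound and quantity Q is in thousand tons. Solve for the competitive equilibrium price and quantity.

P* = 3, Q* = 275

At equilibrium Qd = Qs, so 285.5 - 3.5P = 239 + 12P; collecting terms, 46.5 = 15.5P and P* = 3.
Then Q* = 285.5 - 3.5(3) = 275.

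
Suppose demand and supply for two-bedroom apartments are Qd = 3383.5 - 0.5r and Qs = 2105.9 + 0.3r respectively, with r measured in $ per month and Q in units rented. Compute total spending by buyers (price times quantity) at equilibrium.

The market clears where 3383.5 - 0.5r = 2105.9 + 0.3r. Rearranging, 0.8r = 1277.6, hence r* = 1597.
Substitute back: Q* = 3383.5 - 0.5(1597) = 2585.
Total spending by buyers = r* × Q* = 1597 × 2585 = 4128245.

Total spending by buyers = 4128245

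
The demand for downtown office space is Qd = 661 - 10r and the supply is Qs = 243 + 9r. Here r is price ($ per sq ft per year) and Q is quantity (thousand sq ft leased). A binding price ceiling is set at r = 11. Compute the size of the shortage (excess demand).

At r = 11: Qd = 551 and Qs = 342.
Shortage = Qd - Qs = 551 - 342 = 209.

Shortage = 209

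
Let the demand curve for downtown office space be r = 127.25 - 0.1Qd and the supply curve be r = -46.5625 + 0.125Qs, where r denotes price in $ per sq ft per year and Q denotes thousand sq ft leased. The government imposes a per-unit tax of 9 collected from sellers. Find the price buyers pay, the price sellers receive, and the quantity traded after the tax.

Solving each curve for Q: Qd = 1272.5 - 10r and Qs = 372.5 + 8r.
With a tax of 9 on sellers, they supply based on the net price r_s = r_b - 9, so Qs = 300.5 + 8r_b.
Market clearing requires 1272.5 - 10r_b = 300.5 + 8r_b; hence 972 = 18r_b and r_b = 54.
Then r_s = 54 - 9 = 45 and Q = 1272.5 - 10(54) = 732.5.

r_b = 54, r_s = 45, Q = 732.5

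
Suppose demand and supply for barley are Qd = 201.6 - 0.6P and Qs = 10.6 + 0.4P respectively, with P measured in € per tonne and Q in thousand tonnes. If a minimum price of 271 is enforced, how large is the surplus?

Surplus = 80

Evaluating both curves at the floor price 271 gives Qd = 39, Qs = 119.
Surplus = Qs - Qd = 119 - 39 = 80.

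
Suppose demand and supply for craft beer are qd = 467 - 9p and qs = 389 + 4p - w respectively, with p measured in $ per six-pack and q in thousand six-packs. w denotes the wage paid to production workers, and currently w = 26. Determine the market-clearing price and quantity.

With w = 26, supply is qs = 363 + 4p.
Equating demand and supply, 467 - 9p = 363 + 4p gives 13p = 104, so p* = 8.
From the demand curve, q* = 467 - 9(8) = 395.

p* = 8, q* = 395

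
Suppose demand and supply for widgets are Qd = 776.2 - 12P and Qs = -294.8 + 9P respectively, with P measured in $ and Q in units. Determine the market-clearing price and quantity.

P* = 51, Q* = 164.2

At equilibrium Qd = Qs, so 776.2 - 12P = -294.8 + 9P; collecting terms, 1071 = 21P and P* = 51.
Substitute back: Q* = 776.2 - 12(51) = 164.2.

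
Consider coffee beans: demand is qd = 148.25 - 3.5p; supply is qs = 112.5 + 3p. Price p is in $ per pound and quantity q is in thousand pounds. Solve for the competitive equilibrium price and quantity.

p* = 5.5, q* = 129

The market clears where 148.25 - 3.5p = 112.5 + 3p. Rearranging, 6.5p = 35.75, hence p* = 5.5.
Substitute back: q* = 148.25 - 3.5(5.5) = 129.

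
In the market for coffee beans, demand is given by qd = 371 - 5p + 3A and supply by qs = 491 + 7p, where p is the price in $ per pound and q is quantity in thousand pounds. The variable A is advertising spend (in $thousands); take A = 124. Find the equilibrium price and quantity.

p* = 21, q* = 638

With A = 124, demand is qd = 743 - 5p.
Set qd = qs: 743 - 5p = 491 + 7p, so 252 = 12p and p* = 21.
From the demand curve, q* = 743 - 5(21) = 638.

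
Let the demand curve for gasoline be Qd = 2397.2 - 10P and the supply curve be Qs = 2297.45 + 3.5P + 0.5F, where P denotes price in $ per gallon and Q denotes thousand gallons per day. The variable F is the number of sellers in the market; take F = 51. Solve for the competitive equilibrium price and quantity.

With F = 51, supply is Qs = 2322.95 + 3.5P.
Equating demand and supply, 2397.2 - 10P = 2322.95 + 3.5P gives 13.5P = 74.25, so P* = 5.5.
Then Q* = 2397.2 - 10(5.5) = 2342.2.

P* = 5.5, Q* = 2342.2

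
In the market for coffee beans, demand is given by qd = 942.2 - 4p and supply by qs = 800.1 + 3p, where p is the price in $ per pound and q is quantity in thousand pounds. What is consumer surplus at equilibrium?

Consumer surplus = 92665.125

Set qd = qs: 942.2 - 4p = 800.1 + 3p, so 142.1 = 7p and p* = 20.3.
From the demand curve, q* = 942.2 - 4(20.3) = 861.
Demand choke price (qd = 0): p = 942.2/4 = 235.55. Consumer surplus = ½ × (235.55 - 20.3) × 861 = 92665.125.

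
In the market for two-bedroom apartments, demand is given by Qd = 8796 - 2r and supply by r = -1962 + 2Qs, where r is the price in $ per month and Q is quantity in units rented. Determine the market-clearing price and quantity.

Rewriting in direct form: Qs = 981 + 0.5r.
Equating demand and supply, 8796 - 2r = 981 + 0.5r gives 2.5r = 7815, so r* = 3126.
Substitute back: Q* = 8796 - 2(3126) = 2544.

r* = 3126, Q* = 2544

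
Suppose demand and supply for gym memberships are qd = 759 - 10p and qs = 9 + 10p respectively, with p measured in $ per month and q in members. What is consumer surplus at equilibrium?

Consumer surplus = 7372.8

At equilibrium qd = qs, so 759 - 10p = 9 + 10p; collecting terms, 750 = 20p and p* = 37.5.
From the demand curve, q* = 759 - 10(37.5) = 384.
Demand choke price (qd = 0): p = 759/10 = 75.9. Consumer surplus = ½ × (75.9 - 37.5) × 384 = 7372.8.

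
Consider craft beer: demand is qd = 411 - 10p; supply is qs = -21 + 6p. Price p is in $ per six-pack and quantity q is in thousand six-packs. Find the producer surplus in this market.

Equating demand and supply, 411 - 10p = -21 + 6p gives 16p = 432, so p* = 27.
Plugging p* into demand: q* = 411 - 10(27) = 141.
Supply choke price (qs = 0): p = 3.5. Producer surplus = ½ × (27 - 3.5) × 141 = 1656.75.

Producer surplus = 1656.75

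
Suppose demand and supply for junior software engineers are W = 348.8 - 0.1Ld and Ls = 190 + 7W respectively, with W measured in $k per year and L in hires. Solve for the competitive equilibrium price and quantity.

W* = 194, L* = 1548

Solving each curve for L: Ld = 3488 - 10W.
The market clears where 3488 - 10W = 190 + 7W. Rearranging, 17W = 3298, hence W* = 194.
Then L* = 3488 - 10(194) = 1548.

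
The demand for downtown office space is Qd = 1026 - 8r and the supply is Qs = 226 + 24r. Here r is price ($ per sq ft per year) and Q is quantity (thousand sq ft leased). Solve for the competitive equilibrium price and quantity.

r* = 25, Q* = 826

At equilibrium Qd = Qs, so 1026 - 8r = 226 + 24r; collecting terms, 800 = 32r and r* = 25.
From the demand curve, Q* = 1026 - 8(25) = 826.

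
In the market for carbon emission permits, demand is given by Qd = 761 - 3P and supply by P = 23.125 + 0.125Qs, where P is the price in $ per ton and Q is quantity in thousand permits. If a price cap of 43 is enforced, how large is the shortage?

Inverting to quantity form: Qs = -185 + 8P.
At P = 43: Qd = 632 and Qs = 159.
Shortage = Qd - Qs = 632 - 159 = 473.

Shortage = 473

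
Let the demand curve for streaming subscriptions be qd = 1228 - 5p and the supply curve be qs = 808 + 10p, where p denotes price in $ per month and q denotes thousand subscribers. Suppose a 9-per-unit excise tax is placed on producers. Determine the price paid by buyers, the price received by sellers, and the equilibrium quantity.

p_b = 34, p_s = 25, q = 1058

Producers keep p_s = p_b - 9 per unit, so supply in terms of the buyer price is qs = 718 + 10p_b.
Market clearing requires 1228 - 5p_b = 718 + 10p_b; hence 510 = 15p_b and p_b = 34.
So p_s = 25 and the quantity traded is q = 1228 - 5(34) = 1058.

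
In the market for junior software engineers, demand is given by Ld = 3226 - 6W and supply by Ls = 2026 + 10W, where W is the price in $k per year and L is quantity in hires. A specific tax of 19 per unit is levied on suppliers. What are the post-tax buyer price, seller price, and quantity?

W_b = 86.875, W_s = 67.875, L = 2704.75

The tax drives a wedge W_b - W_s = 19. Substituting W_s = W_b - 19 into supply: Ls = 1836 + 10W_b.
Equate demand and the shifted supply: 3226 - 6W_b = 1836 + 10W_b, giving 16W_b = 1390, so W_b = 86.875.
Then W_s = 86.875 - 19 = 67.875 and L = 3226 - 6(86.875) = 2704.75.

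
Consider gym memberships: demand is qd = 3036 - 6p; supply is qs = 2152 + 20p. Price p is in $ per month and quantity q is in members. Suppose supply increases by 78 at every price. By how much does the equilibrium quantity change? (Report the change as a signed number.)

Δq = 18

Set qd = qs: 3036 - 6p = 2152 + 20p, so 884 = 26p and p* = 34.
Substitute back: q* = 3036 - 6(34) = 2832.
After the shift, supply is qs = 2230 + 20p.
Re-solving, 26p = 806 gives p = 31 and q = 2850.
Δq = 2850 - 2832 = 18.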